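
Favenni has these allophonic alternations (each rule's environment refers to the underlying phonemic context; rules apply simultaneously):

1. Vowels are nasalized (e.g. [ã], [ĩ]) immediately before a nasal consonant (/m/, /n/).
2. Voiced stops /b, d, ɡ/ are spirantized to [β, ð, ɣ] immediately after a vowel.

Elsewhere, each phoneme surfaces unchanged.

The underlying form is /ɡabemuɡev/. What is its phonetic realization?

/ɡ/ (word-initial): rule 2 targets it, but not immediately after a vowel → unchanged [ɡ].
/a/ — between /ɡ/ and /b/; rule 1 does not apply here → [a].
/b/ — between /a/ and /e/, immediately after a vowel — surfaces as [β] (rule 2).
/e/ — between /b/ and /m/, before a nasal consonant — surfaces as [ẽ] (rule 1).
/u/ (between /m/ and /ɡ/): rule 1 targets it, but not before a nasal consonant → unchanged [u].
/ɡ/ (between /u/ and /e/): immediately after a vowel, so rule 2 applies → [ɣ].
/e/ (between /ɡ/ and /v/) fails the environment for rule 1, so it stays [e].

[ɡaβẽmuɣev]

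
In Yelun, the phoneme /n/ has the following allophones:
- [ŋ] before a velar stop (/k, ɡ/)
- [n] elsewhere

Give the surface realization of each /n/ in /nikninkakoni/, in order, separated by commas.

[n], [n], [ŋ], [n]

Occurrence 1 (position 1): no conditioning environment matches → elsewhere allophone [n].
Occurrence 2 (position 4): no conditioning environment matches → elsewhere allophone [n].
Occurrence 3 (position 6): before a velar stop → [ŋ].
Occurrence 4 (position 11): no conditioning environment matches → elsewhere allophone [n].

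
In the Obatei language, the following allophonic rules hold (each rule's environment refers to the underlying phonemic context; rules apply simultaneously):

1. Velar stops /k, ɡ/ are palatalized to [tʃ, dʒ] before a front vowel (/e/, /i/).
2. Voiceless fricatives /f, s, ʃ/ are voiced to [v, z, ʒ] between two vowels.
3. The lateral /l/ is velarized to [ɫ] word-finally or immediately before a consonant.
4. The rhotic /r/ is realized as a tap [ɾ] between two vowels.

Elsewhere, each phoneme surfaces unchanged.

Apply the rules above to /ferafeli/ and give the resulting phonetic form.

/f/ (word-initial) is in the target of rule 2 but the environment (between two vowels) is not met → [f].
/e/ (between /f/ and /r/) is unaffected → [e].
/r/ (between /e/ and /a/) occurs between two vowels → [ɾ] by rule 4.
/a/ (between /r/ and /f/) is unaffected → [a].
/f/ (between /a/ and /e/) occurs between two vowels → [v] by rule 2.
/e/ stays [e].
/l/ (between /e/ and /i/) is in the target of rule 3 but the environment (word-finally or immediately before a consonant) is not met → [l].
/i/ stays [i].

[feɾaveli]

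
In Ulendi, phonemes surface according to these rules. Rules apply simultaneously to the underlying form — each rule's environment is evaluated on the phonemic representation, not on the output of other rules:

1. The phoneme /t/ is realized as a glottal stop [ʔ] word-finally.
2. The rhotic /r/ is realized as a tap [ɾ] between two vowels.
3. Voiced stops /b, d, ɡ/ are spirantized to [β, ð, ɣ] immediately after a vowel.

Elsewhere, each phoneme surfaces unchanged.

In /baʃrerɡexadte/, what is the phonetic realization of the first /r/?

/r/ (between /ʃ/ and /e/): rule 2 targets it, but not between two vowels → unchanged [r].

[r]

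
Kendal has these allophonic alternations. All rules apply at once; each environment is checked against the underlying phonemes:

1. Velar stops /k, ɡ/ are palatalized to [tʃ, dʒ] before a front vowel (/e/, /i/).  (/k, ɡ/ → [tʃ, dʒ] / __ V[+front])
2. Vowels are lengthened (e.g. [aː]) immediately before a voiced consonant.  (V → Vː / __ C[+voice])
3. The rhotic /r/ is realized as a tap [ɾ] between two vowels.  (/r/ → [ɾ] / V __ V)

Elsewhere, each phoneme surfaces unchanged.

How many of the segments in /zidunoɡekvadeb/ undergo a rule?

Segments that undergo a rule: /i/ → [iː] (rule 2); /u/ → [uː] (rule 2); /o/ → [oː] (rule 2); /ɡ/ → [dʒ] (rule 1); /a/ → [aː] (rule 2); /e/ → [eː] (rule 2).
All other segments surface unchanged.

6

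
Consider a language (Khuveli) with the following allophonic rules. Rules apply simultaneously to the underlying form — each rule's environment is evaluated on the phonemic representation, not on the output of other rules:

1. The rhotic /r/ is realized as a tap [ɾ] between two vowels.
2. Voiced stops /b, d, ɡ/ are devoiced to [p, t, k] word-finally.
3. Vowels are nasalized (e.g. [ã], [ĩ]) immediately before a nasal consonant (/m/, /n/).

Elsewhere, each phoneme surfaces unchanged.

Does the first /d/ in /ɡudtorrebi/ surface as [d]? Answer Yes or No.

/d/ (between /u/ and /t/) fails the environment for rule 2, so it stays [d].
The actual realization is [d], which matches [d].

Yes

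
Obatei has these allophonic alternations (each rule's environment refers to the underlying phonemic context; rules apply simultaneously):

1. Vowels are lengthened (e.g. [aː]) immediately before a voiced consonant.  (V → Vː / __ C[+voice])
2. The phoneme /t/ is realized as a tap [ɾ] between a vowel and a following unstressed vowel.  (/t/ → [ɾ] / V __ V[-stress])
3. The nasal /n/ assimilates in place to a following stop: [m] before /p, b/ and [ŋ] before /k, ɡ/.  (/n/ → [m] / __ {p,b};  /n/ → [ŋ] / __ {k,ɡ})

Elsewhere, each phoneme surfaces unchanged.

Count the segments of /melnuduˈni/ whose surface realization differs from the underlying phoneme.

Segments that undergo a rule: /e/ → [eː] (rule 1); /u/ → [uː] (rule 1); /u/ → [uː] (rule 1).
All other segments surface unchanged.

3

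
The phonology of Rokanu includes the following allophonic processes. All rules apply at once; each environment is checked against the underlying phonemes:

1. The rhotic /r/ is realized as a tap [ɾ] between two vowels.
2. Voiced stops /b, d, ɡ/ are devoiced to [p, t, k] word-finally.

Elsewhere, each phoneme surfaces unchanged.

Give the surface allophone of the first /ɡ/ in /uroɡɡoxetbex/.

[ɡ]

/ɡ/ — between /o/ and /ɡ/; rule 2 does not apply here → [ɡ].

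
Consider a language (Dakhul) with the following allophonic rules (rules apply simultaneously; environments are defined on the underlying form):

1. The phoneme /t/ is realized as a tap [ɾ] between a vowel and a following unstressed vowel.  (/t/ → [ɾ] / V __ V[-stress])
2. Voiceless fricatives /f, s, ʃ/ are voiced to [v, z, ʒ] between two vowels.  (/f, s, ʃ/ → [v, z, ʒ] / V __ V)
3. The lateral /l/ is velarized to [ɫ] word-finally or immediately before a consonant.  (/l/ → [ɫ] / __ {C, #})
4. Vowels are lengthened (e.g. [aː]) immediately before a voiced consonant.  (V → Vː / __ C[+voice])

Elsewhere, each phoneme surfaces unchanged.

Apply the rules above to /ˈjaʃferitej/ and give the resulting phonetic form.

[ˈjaʃfeːriɾeːj]

/j/ (word-initial): no rule targets it → [j].
/a/ (between /j/ and /ʃ/): rule 4 targets it, but not before a voiced consonant → unchanged [a].
/ʃ/ (between /a/ and /f/) is in the target of rule 2 but the environment (between two vowels) is not met → [ʃ].
/f/ — between /ʃ/ and /e/; rule 2 does not apply here → [f].
/e/ (between /f/ and /r/): before a voiced consonant, so rule 4 applies → [eː].
/r/ — not in any rule's target class → [r].
/i/ — between /r/ and /t/; rule 4 does not apply here → [i].
/t/ (between /i/ and /e/): between a vowel and a following unstressed vowel, so rule 1 applies → [ɾ].
/e/ (between /t/ and /j/) occurs before a voiced consonant → [eː] by rule 4.
/j/ (word-final): no rule targets it → [j].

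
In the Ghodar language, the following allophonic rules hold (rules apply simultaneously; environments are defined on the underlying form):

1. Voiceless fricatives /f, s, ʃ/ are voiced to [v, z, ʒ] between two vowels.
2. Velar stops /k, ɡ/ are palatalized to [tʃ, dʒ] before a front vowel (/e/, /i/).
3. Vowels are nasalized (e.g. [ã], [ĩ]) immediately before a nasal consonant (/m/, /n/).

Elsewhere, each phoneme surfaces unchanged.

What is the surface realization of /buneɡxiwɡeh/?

[bũneɡxiwdʒeh]

/b/ (word-initial) is unaffected → [b].
/u/ (between /b/ and /n/): before a nasal consonant, so rule 3 applies → [ũ].
/n/ (between /u/ and /e/) is unaffected → [n].
/e/ (between /n/ and /ɡ/) is in the target of rule 3 but the environment (before a nasal consonant) is not met → [e].
/ɡ/ (between /e/ and /x/) fails the environment for rule 2, so it stays [ɡ].
/x/ (between /ɡ/ and /i/) is unaffected → [x].
/i/ (between /x/ and /w/) fails the environment for rule 3, so it stays [i].
/w/ (between /i/ and /ɡ/) is unaffected → [w].
/ɡ/ (between /w/ and /e/): before a front vowel, so rule 2 applies → [dʒ].
/e/ — between /ɡ/ and /h/; rule 3 does not apply here → [e].
/h/ stays [h].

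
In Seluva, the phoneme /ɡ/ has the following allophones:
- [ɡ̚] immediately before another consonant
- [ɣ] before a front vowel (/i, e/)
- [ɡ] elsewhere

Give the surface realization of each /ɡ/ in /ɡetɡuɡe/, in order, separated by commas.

[ɣ], [ɡ], [ɣ]

Occurrence 1 (position 1): before a front vowel (/i, e/) → [ɣ].
Occurrence 2 (position 4): no conditioning environment matches → elsewhere allophone [ɡ].
Occurrence 3 (position 6): before a front vowel (/i, e/) → [ɣ].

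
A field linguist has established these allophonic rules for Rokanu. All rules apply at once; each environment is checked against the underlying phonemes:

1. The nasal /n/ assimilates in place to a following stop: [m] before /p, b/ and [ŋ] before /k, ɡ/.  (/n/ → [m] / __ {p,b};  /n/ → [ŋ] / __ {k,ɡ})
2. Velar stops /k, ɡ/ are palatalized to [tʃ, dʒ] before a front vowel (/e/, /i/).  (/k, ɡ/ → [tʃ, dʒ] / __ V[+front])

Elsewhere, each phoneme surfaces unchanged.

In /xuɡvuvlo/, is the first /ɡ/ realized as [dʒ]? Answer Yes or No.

No

/ɡ/ — between /u/ and /v/; rule 2 does not apply here → [ɡ].
The actual realization is [ɡ], not [dʒ].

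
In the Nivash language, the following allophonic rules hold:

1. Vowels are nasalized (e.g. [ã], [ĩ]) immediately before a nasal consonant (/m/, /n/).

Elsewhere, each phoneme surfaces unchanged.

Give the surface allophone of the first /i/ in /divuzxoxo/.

[i]

/i/ (between /d/ and /v/) is in the target of rule 1 but the environment (before a nasal consonant) is not met → [i].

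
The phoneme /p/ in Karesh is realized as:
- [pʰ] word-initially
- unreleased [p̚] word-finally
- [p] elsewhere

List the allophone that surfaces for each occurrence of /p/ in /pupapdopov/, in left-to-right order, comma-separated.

Occurrence 1 (position 1): word-initially → [pʰ].
Occurrence 2 (position 3): no conditioning environment matches → elsewhere allophone [p].
Occurrence 3 (position 5): no conditioning environment matches → elsewhere allophone [p].
Occurrence 4 (position 8): no conditioning environment matches → elsewhere allophone [p].

[pʰ], [p], [p], [p]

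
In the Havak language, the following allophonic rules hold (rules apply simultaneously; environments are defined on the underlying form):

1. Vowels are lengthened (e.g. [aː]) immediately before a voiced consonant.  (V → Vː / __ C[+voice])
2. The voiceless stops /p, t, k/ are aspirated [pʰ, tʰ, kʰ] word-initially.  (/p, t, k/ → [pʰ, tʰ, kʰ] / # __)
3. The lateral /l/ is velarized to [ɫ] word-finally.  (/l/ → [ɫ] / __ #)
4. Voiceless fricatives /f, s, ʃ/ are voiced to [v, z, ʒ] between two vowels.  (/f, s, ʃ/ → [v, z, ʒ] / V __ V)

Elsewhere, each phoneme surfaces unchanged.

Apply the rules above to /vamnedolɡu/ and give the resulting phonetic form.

[vaːmneːdoːlɡu]

/v/ stays [v].
Rule 1 applies to /a/ (between /v/ and /m/: before a voiced consonant) → [aː].
/m/ (between /a/ and /n/): no rule targets it → [m].
/n/ (between /m/ and /e/): no rule targets it → [n].
/e/ (between /n/ and /d/): before a voiced consonant, so rule 1 applies → [eː].
/d/ — not in any rule's target class → [d].
/o/ meets the environment for rule 1 (before a voiced consonant) → [oː].
/l/ (between /o/ and /ɡ/) fails the environment for rule 3, so it stays [l].
/ɡ/ stays [ɡ].
/u/ — word-final; rule 1 does not apply here → [u].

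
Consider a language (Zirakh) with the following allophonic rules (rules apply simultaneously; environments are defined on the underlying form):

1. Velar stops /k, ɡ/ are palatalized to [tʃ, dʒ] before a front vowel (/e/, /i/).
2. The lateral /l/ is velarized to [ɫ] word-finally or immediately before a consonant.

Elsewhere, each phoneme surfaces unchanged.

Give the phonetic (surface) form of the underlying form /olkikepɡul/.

/o/ — not in any rule's target class → [o].
/l/ (between /o/ and /k/): word-finally or immediately before a consonant, so rule 2 applies → [ɫ].
Rule 1 applies to /k/ (between /l/ and /i/: before a front vowel) → [tʃ].
/i/ stays [i].
/k/ — between /i/ and /e/, before a front vowel — surfaces as [tʃ] (rule 1).
/e/ (between /k/ and /p/) is unaffected → [e].
/p/ (between /e/ and /ɡ/) is unaffected → [p].
/ɡ/ (between /p/ and /u/) fails the environment for rule 1, so it stays [ɡ].
/u/ (between /ɡ/ and /l/): no rule targets it → [u].
/l/ meets the environment for rule 2 (word-finally or immediately before a consonant) → [ɫ].

[oɫtʃitʃepɡuɫ]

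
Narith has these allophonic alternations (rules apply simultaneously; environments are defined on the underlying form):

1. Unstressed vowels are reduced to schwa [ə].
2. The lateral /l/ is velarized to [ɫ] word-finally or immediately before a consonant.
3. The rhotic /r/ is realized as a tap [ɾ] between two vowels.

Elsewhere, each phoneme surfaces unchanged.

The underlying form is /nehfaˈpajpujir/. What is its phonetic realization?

/n/ (word-initial): no rule targets it → [n].
/e/ (between /n/ and /h/) occurs in an unstressed syllable → [ə] by rule 1.
/h/ stays [h].
/f/ (between /h/ and /a/): no rule targets it → [f].
/a/ (between /f/ and /p/) occurs in an unstressed syllable → [ə] by rule 1.
/p/ stays [p].
/a/ — between /p/ and /j/; rule 1 does not apply here → [a].
/j/ stays [j].
/p/ — not in any rule's target class → [p].
/u/ — between /p/ and /j/, in an unstressed syllable — surfaces as [ə] (rule 1).
/j/ stays [j].
/i/ — between /j/ and /r/, in an unstressed syllable — surfaces as [ə] (rule 1).
/r/ (word-final) is in the target of rule 3 but the environment (between two vowels) is not met → [r].

[nəhfəˈpajpəjər]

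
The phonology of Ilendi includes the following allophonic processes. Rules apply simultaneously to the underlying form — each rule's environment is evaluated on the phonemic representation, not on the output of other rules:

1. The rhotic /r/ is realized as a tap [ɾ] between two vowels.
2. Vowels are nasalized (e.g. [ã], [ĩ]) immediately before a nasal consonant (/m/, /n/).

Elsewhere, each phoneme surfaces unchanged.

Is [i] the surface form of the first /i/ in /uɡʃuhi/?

Yes

/i/ (word-final) fails the environment for rule 2, so it stays [i].
The actual realization is [i], which matches [i].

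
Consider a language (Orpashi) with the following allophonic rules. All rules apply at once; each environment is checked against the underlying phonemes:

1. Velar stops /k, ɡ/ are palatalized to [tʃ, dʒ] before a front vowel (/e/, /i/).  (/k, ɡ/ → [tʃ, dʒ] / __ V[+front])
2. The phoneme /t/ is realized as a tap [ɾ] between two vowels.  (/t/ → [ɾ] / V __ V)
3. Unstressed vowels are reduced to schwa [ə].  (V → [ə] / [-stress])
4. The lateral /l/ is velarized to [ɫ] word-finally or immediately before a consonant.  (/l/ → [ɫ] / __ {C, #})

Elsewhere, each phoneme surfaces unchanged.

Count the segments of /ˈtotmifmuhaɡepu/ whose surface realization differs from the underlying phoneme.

6

Segments that undergo a rule: /i/ → [ə] (rule 3); /u/ → [ə] (rule 3); /a/ → [ə] (rule 3); /ɡ/ → [dʒ] (rule 1); /e/ → [ə] (rule 3); /u/ → [ə] (rule 3).
All other segments surface unchanged.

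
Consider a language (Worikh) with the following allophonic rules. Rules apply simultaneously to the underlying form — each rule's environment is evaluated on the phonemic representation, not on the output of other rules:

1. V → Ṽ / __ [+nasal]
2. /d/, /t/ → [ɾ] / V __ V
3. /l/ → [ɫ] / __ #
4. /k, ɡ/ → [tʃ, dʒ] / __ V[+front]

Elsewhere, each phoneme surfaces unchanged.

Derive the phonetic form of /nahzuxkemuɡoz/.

[nahzuxtʃẽmuɡoz]

/n/ stays [n].
/a/ — between /n/ and /h/; rule 1 does not apply here → [a].
/h/ (between /a/ and /z/) is unaffected → [h].
/z/ (between /h/ and /u/): no rule targets it → [z].
/u/ — between /z/ and /x/; rule 1 does not apply here → [u].
/x/ stays [x].
Rule 4 applies to /k/ (between /x/ and /e/: before a front vowel) → [tʃ].
/e/ (between /k/ and /m/) occurs before a nasal consonant → [ẽ] by rule 1.
/m/ stays [m].
/u/ — between /m/ and /ɡ/; rule 1 does not apply here → [u].
/ɡ/ (between /u/ and /o/) is in the target of rule 4 but the environment (before a front vowel) is not met → [ɡ].
/o/ (between /ɡ/ and /z/): rule 1 targets it, but not before a nasal consonant → unchanged [o].
/z/ — not in any rule's target class → [z].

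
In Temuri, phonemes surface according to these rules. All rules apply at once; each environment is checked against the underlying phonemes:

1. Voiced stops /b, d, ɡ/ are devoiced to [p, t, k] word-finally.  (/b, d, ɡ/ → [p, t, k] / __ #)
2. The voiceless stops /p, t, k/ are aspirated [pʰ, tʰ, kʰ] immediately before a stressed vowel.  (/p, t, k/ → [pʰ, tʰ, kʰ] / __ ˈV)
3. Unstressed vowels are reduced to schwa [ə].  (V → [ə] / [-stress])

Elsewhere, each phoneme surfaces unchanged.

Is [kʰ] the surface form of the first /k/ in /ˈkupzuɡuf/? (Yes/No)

Rule 2 applies to /k/ (word-initial: immediately before a stressed vowel) → [kʰ].
The actual realization is [kʰ], which matches [kʰ].

Yes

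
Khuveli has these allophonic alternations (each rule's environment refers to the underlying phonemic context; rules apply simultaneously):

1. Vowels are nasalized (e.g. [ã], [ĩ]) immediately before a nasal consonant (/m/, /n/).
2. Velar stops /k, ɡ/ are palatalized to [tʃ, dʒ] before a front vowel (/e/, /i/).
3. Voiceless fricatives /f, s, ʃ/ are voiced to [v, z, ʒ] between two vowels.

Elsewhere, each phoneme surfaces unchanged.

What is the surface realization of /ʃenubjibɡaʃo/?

/ʃ/ (word-initial): rule 3 targets it, but not between two vowels → unchanged [ʃ].
/e/ — between /ʃ/ and /n/, before a nasal consonant — surfaces as [ẽ] (rule 1).
/n/ (between /e/ and /u/) is unaffected → [n].
/u/ (between /n/ and /b/): rule 1 targets it, but not before a nasal consonant → unchanged [u].
/b/ — not in any rule's target class → [b].
/j/ (between /b/ and /i/): no rule targets it → [j].
/i/ — between /j/ and /b/; rule 1 does not apply here → [i].
/b/ — not in any rule's target class → [b].
/ɡ/ (between /b/ and /a/) fails the environment for rule 2, so it stays [ɡ].
/a/ (between /ɡ/ and /ʃ/) is in the target of rule 1 but the environment (before a nasal consonant) is not met → [a].
Rule 3 applies to /ʃ/ (between /a/ and /o/: between two vowels) → [ʒ].
/o/ — word-final; rule 1 does not apply here → [o].

[ʃẽnubjibɡaʒo]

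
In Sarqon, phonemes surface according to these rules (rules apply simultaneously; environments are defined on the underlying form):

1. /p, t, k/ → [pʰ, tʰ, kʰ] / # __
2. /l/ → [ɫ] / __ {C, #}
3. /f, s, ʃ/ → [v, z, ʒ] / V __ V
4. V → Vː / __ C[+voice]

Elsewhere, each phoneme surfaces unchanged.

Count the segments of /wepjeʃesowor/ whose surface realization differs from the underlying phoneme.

Segments that undergo a rule: /ʃ/ → [ʒ] (rule 3); /s/ → [z] (rule 3); /o/ → [oː] (rule 4); /o/ → [oː] (rule 4).
All other segments surface unchanged.

4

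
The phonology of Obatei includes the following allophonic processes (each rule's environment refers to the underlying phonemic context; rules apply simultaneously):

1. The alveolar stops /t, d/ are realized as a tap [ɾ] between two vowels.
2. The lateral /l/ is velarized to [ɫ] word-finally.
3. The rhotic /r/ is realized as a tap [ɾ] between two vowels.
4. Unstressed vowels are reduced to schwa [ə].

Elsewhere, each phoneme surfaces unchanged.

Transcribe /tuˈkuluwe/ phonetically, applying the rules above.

[təˈkuləwə]

/t/ (word-initial) is in the target of rule 1 but the environment (between two vowels) is not met → [t].
/u/ meets the environment for rule 4 (in an unstressed syllable) → [ə].
/k/ (between /u/ and /u/): no rule targets it → [k].
/u/ (between /k/ and /l/): rule 4 targets it, but not in an unstressed syllable → unchanged [u].
/l/ (between /u/ and /u/): rule 2 targets it, but not word-finally → unchanged [l].
/u/ (between /l/ and /w/): in an unstressed syllable, so rule 4 applies → [ə].
/w/ stays [w].
/e/ (word-final) occurs in an unstressed syllable → [ə] by rule 4.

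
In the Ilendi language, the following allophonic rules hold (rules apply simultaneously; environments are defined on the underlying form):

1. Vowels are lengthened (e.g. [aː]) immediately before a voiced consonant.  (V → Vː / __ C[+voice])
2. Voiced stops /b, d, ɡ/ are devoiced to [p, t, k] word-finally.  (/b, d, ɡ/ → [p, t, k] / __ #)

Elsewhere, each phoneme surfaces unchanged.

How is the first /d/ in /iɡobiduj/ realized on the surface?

[d]

/d/ — between /i/ and /u/; rule 2 does not apply here → [d].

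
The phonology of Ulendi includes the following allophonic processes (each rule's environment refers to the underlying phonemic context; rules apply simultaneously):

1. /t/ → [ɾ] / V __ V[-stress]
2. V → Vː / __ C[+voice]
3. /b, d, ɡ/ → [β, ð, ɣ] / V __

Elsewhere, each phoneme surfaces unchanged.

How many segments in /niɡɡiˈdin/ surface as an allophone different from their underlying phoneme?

Segments that undergo a rule: /i/ → [iː] (rule 2); /ɡ/ → [ɣ] (rule 3); /i/ → [iː] (rule 2); /d/ → [ð] (rule 3); /i/ → [iː] (rule 2).
All other segments surface unchanged.

5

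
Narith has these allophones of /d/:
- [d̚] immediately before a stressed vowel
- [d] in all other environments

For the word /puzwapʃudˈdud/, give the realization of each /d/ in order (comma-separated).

Occurrence 1 (position 9): no conditioning environment matches → elsewhere allophone [d].
Occurrence 2 (position 10): immediately before a stressed vowel → [d̚].
Occurrence 3 (position 12): no conditioning environment matches → elsewhere allophone [d].

[d], [d̚], [d]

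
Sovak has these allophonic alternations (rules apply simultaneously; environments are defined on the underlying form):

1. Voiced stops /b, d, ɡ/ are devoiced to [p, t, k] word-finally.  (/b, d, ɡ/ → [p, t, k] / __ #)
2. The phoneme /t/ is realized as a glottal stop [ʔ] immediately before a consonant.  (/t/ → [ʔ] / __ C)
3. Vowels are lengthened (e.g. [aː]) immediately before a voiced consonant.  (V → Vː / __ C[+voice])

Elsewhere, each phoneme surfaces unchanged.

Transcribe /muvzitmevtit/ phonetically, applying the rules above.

[muːvziʔmeːvtit]

/u/ (between /m/ and /v/): before a voiced consonant, so rule 3 applies → [uː].
/i/ (between /z/ and /t/) is in the target of rule 3 but the environment (before a voiced consonant) is not met → [i].
/t/ — between /i/ and /m/, immediately before a consonant — surfaces as [ʔ] (rule 2).
/e/ — between /m/ and /v/, before a voiced consonant — surfaces as [eː] (rule 3).
/t/ (between /v/ and /i/) is in the target of rule 2 but the environment (immediately before a consonant) is not met → [t].
/i/ (between /t/ and /t/) fails the environment for rule 3, so it stays [i].
/t/ (word-final) fails the environment for rule 2, so it stays [t].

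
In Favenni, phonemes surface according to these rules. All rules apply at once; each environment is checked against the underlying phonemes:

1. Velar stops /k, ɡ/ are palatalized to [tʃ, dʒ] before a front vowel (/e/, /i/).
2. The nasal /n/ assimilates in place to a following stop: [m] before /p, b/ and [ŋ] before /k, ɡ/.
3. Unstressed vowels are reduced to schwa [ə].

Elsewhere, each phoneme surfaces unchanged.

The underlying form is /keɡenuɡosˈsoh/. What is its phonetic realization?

[tʃədʒənəɡəsˈsoh]

/k/ (word-initial): before a front vowel, so rule 1 applies → [tʃ].
/e/ (between /k/ and /ɡ/) occurs in an unstressed syllable → [ə] by rule 3.
/ɡ/ — between /e/ and /e/, before a front vowel — surfaces as [dʒ] (rule 1).
/e/ — between /ɡ/ and /n/, in an unstressed syllable — surfaces as [ə] (rule 3).
/n/ (between /e/ and /u/) is in the target of rule 2 but the environment (before a labial or velar stop) is not met → [n].
/u/ meets the environment for rule 3 (in an unstressed syllable) → [ə].
/ɡ/ (between /u/ and /o/) fails the environment for rule 1, so it stays [ɡ].
/o/ (between /ɡ/ and /s/): in an unstressed syllable, so rule 3 applies → [ə].
/s/ (between /o/ and /s/): no rule targets it → [s].
/s/ (between /s/ and /o/) is unaffected → [s].
/o/ (between /s/ and /h/): rule 3 targets it, but not in an unstressed syllable → unchanged [o].
/h/ (word-final) is unaffected → [h].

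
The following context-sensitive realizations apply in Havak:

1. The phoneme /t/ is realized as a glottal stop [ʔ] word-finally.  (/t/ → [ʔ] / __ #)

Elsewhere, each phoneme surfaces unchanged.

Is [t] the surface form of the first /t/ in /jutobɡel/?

/t/ (between /u/ and /o/) is in the target of rule 1 but the environment (word-finally) is not met → [t].
The actual realization is [t], which matches [t].

Yes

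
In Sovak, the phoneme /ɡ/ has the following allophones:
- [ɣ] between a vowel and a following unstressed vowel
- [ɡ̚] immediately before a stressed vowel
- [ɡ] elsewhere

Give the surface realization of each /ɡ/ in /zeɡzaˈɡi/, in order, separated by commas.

Occurrence 1 (position 3): no conditioning environment matches → elsewhere allophone [ɡ].
Occurrence 2 (position 6): immediately before a stressed vowel → [ɡ̚].

[ɡ], [ɡ̚]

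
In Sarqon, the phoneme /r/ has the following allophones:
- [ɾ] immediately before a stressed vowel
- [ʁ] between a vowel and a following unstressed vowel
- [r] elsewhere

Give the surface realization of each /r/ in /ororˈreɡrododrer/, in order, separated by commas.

Occurrence 1 (position 2): between a vowel and a following unstressed vowel → [ʁ].
Occurrence 2 (position 4): no conditioning environment matches → elsewhere allophone [r].
Occurrence 3 (position 5): immediately before a stressed vowel → [ɾ].
Occurrence 4 (position 8): no conditioning environment matches → elsewhere allophone [r].
Occurrence 5 (position 13): no conditioning environment matches → elsewhere allophone [r].
Occurrence 6 (position 15): no conditioning environment matches → elsewhere allophone [r].

[ʁ], [r], [ɾ], [r], [r], [r]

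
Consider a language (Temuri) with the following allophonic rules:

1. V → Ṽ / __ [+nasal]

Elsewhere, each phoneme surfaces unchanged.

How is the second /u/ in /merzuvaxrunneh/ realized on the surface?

[ũ]

/u/ — between /r/ and /n/, before a nasal consonant — surfaces as [ũ] (rule 1).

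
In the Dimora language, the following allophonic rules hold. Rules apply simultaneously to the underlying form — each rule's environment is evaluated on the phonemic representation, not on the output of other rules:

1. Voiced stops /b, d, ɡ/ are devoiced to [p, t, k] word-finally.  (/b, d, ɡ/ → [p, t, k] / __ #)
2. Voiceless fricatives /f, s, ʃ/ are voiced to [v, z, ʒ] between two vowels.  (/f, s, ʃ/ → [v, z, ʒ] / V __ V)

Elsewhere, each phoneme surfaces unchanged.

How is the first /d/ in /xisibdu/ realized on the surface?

/d/ (between /b/ and /u/) is in the target of rule 1 but the environment (word-finally) is not met → [d].

[d]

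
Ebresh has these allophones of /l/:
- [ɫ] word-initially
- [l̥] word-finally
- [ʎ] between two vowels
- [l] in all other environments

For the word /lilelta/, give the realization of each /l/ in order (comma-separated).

Occurrence 1 (position 1): word-initially → [ɫ].
Occurrence 2 (position 3): between two vowels → [ʎ].
Occurrence 3 (position 5): no conditioning environment matches → elsewhere allophone [l].

[ɫ], [ʎ], [l]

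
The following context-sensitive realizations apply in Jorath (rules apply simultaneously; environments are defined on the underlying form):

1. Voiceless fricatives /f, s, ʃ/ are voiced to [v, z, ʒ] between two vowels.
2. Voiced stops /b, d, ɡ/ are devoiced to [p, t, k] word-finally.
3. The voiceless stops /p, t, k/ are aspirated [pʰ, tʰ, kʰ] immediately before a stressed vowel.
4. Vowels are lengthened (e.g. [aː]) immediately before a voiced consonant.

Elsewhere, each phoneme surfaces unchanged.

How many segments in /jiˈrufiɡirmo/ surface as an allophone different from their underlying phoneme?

4

Segments that undergo a rule: /i/ → [iː] (rule 4); /f/ → [v] (rule 1); /i/ → [iː] (rule 4); /i/ → [iː] (rule 4).
All other segments surface unchanged.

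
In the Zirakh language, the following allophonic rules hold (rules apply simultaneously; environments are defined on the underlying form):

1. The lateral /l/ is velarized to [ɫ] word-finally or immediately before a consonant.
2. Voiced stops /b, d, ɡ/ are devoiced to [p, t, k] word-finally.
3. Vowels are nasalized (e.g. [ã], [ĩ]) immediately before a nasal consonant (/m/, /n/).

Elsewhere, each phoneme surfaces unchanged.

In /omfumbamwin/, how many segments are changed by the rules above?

Segments that undergo a rule: /o/ → [õ] (rule 3); /u/ → [ũ] (rule 3); /a/ → [ã] (rule 3); /i/ → [ĩ] (rule 3).
All other segments surface unchanged.

4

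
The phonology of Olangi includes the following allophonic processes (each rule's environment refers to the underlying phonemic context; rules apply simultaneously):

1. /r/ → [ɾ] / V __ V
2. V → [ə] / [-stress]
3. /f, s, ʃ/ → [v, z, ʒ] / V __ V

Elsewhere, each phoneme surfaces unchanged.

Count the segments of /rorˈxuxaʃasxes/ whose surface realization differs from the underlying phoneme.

Segments that undergo a rule: /o/ → [ə] (rule 2); /a/ → [ə] (rule 2); /ʃ/ → [ʒ] (rule 3); /a/ → [ə] (rule 2); /e/ → [ə] (rule 2).
All other segments surface unchanged.

5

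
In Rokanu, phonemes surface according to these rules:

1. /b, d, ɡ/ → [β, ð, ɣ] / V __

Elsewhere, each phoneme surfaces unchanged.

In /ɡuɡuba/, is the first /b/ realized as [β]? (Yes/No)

/b/ (between /u/ and /a/) occurs immediately after a vowel → [β] by rule 1.
The actual realization is [β], which matches [β].

Yes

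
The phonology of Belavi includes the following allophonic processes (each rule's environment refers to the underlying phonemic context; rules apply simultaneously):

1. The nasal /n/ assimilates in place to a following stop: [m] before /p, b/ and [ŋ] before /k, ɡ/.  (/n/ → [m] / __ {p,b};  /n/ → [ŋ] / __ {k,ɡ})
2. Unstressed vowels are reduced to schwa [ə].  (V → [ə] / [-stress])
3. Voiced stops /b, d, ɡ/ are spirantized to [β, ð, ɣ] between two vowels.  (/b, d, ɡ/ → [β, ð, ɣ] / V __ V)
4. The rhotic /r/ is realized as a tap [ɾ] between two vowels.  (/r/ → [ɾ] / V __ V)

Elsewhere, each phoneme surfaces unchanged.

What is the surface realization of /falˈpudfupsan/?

/f/ (word-initial) is unaffected → [f].
/a/ meets the environment for rule 2 (in an unstressed syllable) → [ə].
/l/ — not in any rule's target class → [l].
/p/ (between /l/ and /u/) is unaffected → [p].
/u/ (between /p/ and /d/) is in the target of rule 2 but the environment (in an unstressed syllable) is not met → [u].
/d/ — between /u/ and /f/; rule 3 does not apply here → [d].
/f/ (between /d/ and /u/) is unaffected → [f].
/u/ (between /f/ and /p/) occurs in an unstressed syllable → [ə] by rule 2.
/p/ — not in any rule's target class → [p].
/s/ (between /p/ and /a/) is unaffected → [s].
/a/ — between /s/ and /n/, in an unstressed syllable — surfaces as [ə] (rule 2).
/n/ (word-final): rule 1 targets it, but not before a labial or velar stop → unchanged [n].

[fəlˈpudfəpsən]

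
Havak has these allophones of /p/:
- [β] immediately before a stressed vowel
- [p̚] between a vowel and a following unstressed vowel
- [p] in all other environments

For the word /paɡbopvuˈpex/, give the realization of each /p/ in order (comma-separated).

Occurrence 1 (position 1): no conditioning environment matches → elsewhere allophone [p].
Occurrence 2 (position 6): no conditioning environment matches → elsewhere allophone [p].
Occurrence 3 (position 9): immediately before a stressed vowel → [β].

[p], [p], [β]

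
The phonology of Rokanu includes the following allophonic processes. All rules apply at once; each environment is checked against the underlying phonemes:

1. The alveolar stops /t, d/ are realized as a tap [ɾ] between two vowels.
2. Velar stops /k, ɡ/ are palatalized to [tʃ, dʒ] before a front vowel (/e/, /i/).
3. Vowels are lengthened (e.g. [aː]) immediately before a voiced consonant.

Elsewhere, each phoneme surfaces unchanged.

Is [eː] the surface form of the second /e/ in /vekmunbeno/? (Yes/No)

Yes

Rule 3 applies to /e/ (between /b/ and /n/: before a voiced consonant) → [eː].
The actual realization is [eː], which matches [eː].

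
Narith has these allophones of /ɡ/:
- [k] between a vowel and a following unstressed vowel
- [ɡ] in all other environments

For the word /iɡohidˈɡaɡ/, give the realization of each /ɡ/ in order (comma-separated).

Occurrence 1 (position 2): between a vowel and a following unstressed vowel → [k].
Occurrence 2 (position 7): no conditioning environment matches → elsewhere allophone [ɡ].
Occurrence 3 (position 9): no conditioning environment matches → elsewhere allophone [ɡ].

[k], [ɡ], [ɡ]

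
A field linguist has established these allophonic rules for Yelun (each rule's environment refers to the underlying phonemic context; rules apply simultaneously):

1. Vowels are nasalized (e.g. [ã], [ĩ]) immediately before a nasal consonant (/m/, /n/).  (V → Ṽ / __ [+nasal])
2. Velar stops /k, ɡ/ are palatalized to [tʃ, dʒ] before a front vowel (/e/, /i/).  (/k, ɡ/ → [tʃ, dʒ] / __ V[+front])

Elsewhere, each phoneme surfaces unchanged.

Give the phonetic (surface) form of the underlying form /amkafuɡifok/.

[ãmkafudʒifok]

/a/ — word-initial, before a nasal consonant — surfaces as [ã] (rule 1).
/m/ stays [m].
/k/ — between /m/ and /a/; rule 2 does not apply here → [k].
/a/ (between /k/ and /f/): rule 1 targets it, but not before a nasal consonant → unchanged [a].
/f/ stays [f].
/u/ (between /f/ and /ɡ/): rule 1 targets it, but not before a nasal consonant → unchanged [u].
/ɡ/ meets the environment for rule 2 (before a front vowel) → [dʒ].
/i/ (between /ɡ/ and /f/): rule 1 targets it, but not before a nasal consonant → unchanged [i].
/f/ stays [f].
/o/ (between /f/ and /k/): rule 1 targets it, but not before a nasal consonant → unchanged [o].
/k/ (word-final) is in the target of rule 2 but the environment (before a front vowel) is not met → [k].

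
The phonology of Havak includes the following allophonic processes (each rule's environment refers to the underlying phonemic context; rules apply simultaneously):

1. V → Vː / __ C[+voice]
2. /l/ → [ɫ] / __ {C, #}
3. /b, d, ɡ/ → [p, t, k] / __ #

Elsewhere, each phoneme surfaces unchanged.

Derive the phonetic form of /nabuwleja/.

[naːbuːwleːja]

/n/ — not in any rule's target class → [n].
/a/ (between /n/ and /b/) occurs before a voiced consonant → [aː] by rule 1.
/b/ (between /a/ and /u/) is in the target of rule 3 but the environment (word-finally) is not met → [b].
/u/ — between /b/ and /w/, before a voiced consonant — surfaces as [uː] (rule 1).
/w/ — not in any rule's target class → [w].
/l/ (between /w/ and /e/) fails the environment for rule 2, so it stays [l].
/e/ meets the environment for rule 1 (before a voiced consonant) → [eː].
/j/ (between /e/ and /a/): no rule targets it → [j].
/a/ (word-final) fails the environment for rule 1, so it stays [a].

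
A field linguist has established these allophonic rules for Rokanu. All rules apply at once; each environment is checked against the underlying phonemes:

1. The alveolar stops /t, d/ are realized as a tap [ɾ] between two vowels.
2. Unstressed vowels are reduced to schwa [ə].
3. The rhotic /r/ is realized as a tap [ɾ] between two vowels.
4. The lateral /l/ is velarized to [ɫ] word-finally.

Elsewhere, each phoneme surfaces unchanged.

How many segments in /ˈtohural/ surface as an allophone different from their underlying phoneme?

4

Segments that undergo a rule: /u/ → [ə] (rule 2); /r/ → [ɾ] (rule 3); /a/ → [ə] (rule 2); /l/ → [ɫ] (rule 4).
All other segments surface unchanged.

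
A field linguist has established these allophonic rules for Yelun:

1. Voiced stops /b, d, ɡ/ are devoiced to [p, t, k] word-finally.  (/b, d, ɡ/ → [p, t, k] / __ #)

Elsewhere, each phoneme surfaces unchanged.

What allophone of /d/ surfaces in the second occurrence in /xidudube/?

/d/ — between /u/ and /u/; rule 1 does not apply here → [d].

[d]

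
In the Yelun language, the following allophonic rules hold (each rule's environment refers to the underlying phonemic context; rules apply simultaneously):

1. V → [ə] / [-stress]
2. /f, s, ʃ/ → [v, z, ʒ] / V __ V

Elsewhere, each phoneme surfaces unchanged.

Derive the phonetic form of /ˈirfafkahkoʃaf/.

[ˈirfəfkəhkəʒəf]

/i/ (word-initial): rule 1 targets it, but not in an unstressed syllable → unchanged [i].
/f/ — between /r/ and /a/; rule 2 does not apply here → [f].
Rule 1 applies to /a/ (between /f/ and /f/: in an unstressed syllable) → [ə].
/f/ (between /a/ and /k/) is in the target of rule 2 but the environment (between two vowels) is not met → [f].
Rule 1 applies to /a/ (between /k/ and /h/: in an unstressed syllable) → [ə].
Rule 1 applies to /o/ (between /k/ and /ʃ/: in an unstressed syllable) → [ə].
/ʃ/ meets the environment for rule 2 (between two vowels) → [ʒ].
/a/ — between /ʃ/ and /f/, in an unstressed syllable — surfaces as [ə] (rule 1).
/f/ — word-final; rule 2 does not apply here → [f].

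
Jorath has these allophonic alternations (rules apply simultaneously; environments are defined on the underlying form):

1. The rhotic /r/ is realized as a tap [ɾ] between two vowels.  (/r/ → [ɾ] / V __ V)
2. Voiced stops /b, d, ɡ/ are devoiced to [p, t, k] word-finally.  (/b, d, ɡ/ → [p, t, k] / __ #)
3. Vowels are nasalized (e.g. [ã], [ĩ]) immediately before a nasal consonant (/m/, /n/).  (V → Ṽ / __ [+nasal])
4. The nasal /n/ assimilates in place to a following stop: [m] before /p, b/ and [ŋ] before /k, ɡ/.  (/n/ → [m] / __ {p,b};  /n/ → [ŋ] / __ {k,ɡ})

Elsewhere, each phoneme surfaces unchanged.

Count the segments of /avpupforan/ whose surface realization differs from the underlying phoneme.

2

Segments that undergo a rule: /r/ → [ɾ] (rule 1); /a/ → [ã] (rule 3).
All other segments surface unchanged.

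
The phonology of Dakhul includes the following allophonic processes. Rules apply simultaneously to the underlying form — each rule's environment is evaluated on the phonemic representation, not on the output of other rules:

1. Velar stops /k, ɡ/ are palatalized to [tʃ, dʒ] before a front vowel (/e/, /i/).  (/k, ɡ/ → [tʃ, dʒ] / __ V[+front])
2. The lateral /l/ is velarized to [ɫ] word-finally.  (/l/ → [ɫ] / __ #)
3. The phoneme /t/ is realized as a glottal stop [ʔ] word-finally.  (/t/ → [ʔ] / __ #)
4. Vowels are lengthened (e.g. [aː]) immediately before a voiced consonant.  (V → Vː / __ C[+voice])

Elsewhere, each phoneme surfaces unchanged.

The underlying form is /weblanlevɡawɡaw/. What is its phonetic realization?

/w/ (word-initial) is unaffected → [w].
/e/ (between /w/ and /b/) occurs before a voiced consonant → [eː] by rule 4.
/b/ — not in any rule's target class → [b].
/l/ — between /b/ and /a/; rule 2 does not apply here → [l].
/a/ meets the environment for rule 4 (before a voiced consonant) → [aː].
/n/ (between /a/ and /l/) is unaffected → [n].
/l/ (between /n/ and /e/) fails the environment for rule 2, so it stays [l].
/e/ (between /l/ and /v/): before a voiced consonant, so rule 4 applies → [eː].
/v/ stays [v].
/ɡ/ — between /v/ and /a/; rule 1 does not apply here → [ɡ].
/a/ (between /ɡ/ and /w/): before a voiced consonant, so rule 4 applies → [aː].
/w/ (between /a/ and /ɡ/) is unaffected → [w].
/ɡ/ — between /w/ and /a/; rule 1 does not apply here → [ɡ].
/a/ (between /ɡ/ and /w/) occurs before a voiced consonant → [aː] by rule 4.
/w/ stays [w].

[weːblaːnleːvɡaːwɡaːw]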